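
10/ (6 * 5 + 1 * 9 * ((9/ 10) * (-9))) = -100/429 = -0.23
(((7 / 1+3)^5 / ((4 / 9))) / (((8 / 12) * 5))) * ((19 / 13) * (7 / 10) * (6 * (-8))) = -43092000/13 = -3314769.23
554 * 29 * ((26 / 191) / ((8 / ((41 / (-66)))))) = -169.82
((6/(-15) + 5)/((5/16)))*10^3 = 14720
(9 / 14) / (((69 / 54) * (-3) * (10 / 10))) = -0.17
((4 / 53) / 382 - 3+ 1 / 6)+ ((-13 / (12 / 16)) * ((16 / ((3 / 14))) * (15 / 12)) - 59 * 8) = -381303005/182214 = -2092.61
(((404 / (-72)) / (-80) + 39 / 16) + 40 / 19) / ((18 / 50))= 631045/49248 = 12.81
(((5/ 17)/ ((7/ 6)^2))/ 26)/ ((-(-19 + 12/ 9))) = 270/573937 = 0.00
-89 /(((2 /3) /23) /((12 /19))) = -1939.26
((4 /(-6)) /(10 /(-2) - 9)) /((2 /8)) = 0.19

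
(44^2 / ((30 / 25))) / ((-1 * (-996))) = 1.62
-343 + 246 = -97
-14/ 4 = -7/2 = -3.50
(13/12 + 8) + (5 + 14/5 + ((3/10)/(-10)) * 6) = 5011/300 = 16.70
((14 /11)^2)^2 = 38416/14641 = 2.62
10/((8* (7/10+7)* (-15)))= -5/462 = -0.01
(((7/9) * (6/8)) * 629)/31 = 4403/372 = 11.84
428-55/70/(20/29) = 119521/280 = 426.86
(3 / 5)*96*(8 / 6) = 384/5 = 76.80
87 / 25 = 3.48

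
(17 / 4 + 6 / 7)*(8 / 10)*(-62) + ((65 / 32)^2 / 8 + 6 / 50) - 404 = -941414353/1433600 = -656.68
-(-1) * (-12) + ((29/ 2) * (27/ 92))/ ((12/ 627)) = 154815/736 = 210.35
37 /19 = 1.95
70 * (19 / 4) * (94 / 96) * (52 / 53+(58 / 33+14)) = 228755345/41976 = 5449.67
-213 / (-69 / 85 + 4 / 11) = 199155/419 = 475.31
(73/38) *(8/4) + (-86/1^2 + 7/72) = -112259/1368 = -82.06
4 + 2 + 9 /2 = 21/2 = 10.50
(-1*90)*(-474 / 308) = 10665/77 = 138.51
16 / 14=8/7 = 1.14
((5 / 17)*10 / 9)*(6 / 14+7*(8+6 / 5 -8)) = 1030/357 = 2.89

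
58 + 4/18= 524/9 = 58.22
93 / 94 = 0.99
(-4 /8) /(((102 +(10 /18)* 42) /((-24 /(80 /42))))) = 189/3760 = 0.05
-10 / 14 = -5/7 = -0.71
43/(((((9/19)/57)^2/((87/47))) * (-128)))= -162510287/18048 = -9004.34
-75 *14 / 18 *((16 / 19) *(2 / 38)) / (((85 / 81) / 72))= -1088640/6137 = -177.39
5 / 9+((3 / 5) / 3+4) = 214/45 = 4.76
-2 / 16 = -1/8 = -0.12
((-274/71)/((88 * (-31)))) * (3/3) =137/96844 = 0.00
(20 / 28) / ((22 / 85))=425/154 = 2.76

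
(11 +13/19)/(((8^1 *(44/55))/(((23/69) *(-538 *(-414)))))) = 10301355/76 = 135544.14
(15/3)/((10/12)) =6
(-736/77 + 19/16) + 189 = 222535/1232 = 180.63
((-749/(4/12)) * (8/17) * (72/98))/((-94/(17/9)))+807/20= 368223/6580 = 55.96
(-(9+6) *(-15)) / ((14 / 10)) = 1125/7 = 160.71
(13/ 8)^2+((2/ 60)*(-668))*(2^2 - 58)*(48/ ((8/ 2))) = 4618061/320 = 14431.44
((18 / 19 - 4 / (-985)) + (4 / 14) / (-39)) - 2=-5394782/5109195 = -1.06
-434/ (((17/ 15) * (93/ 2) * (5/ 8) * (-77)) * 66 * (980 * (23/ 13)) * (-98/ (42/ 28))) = -13/567968555 = 0.00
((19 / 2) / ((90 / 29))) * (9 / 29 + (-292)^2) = 9396127/36 = 261003.53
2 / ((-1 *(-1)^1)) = 2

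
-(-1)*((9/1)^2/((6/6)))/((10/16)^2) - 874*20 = -431816/25 = -17272.64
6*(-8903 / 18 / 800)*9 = -26709/800 = -33.39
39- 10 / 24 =463/12 = 38.58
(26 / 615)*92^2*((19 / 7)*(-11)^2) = 505927136/4305 = 117520.82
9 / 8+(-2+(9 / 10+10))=10.02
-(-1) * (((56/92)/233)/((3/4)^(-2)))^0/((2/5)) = 5/2 = 2.50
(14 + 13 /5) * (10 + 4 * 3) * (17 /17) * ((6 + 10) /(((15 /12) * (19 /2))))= 233728/475 = 492.06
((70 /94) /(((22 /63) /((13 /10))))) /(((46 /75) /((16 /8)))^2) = 32248125/1093972 = 29.48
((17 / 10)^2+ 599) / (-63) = -20063/2100 = -9.55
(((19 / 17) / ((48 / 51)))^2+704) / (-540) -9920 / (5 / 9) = -54857645/3072 = -17857.31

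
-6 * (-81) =486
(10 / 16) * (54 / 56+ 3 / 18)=475/672 = 0.71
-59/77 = -0.77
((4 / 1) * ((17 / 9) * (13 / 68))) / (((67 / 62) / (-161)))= -129766/603 = -215.20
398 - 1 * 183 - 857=-642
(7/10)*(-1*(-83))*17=9877/10 = 987.70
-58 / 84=-29/42 = -0.69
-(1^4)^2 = -1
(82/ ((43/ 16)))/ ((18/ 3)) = 656/129 = 5.09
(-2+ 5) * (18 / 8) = 27/4 = 6.75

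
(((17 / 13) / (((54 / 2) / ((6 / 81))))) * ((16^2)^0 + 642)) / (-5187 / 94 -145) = -2055028/178328709 = -0.01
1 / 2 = 0.50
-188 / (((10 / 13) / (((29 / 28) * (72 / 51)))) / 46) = -9780888/595 = -16438.47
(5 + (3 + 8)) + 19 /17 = 291/17 = 17.12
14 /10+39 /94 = 853/470 = 1.81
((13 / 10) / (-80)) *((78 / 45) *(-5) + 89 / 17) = 91/1632 = 0.06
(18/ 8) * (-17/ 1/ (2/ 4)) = -153/2 = -76.50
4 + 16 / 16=5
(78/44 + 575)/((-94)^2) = 0.07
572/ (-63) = -572/63 = -9.08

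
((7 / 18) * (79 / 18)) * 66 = 6083/54 = 112.65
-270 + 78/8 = -1041/4 = -260.25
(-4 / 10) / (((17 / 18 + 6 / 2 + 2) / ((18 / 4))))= -162/535 = -0.30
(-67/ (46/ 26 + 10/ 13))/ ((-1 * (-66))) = -871/2178 = -0.40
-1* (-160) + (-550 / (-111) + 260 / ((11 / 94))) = 2914250/1221 = 2386.77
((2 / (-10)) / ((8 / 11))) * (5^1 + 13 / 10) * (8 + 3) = -7623/400 = -19.06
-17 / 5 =-3.40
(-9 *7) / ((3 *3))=-7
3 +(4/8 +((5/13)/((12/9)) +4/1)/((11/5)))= 3117/572 = 5.45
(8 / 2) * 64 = 256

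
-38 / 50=-19/25 = -0.76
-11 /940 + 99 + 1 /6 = 279617/2820 = 99.15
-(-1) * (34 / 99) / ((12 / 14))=119/297 = 0.40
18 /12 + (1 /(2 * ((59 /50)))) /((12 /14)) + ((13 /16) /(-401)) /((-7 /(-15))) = 15819421/7949424 = 1.99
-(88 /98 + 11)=-583/49 = -11.90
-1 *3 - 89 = -92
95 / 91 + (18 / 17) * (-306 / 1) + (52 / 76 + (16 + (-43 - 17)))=-633284/1729 = -366.27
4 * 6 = 24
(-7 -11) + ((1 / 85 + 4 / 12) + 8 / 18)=-13166/765 = -17.21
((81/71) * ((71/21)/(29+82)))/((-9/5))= -5/259 = -0.02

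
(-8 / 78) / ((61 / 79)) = -316/2379 = -0.13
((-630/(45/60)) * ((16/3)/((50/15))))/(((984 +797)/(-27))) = 36288/1781 = 20.38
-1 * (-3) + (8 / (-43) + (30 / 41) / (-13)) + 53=1277910/22919 = 55.76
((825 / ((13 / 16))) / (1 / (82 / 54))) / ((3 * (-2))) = -90200/351 = -256.98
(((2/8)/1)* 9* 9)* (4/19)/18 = 9/38 = 0.24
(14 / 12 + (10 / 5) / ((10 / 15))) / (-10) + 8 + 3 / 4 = 25/3 = 8.33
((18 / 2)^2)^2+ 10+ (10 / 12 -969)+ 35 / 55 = 369829/66 = 5603.47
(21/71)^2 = 441/5041 = 0.09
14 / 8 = 7/4 = 1.75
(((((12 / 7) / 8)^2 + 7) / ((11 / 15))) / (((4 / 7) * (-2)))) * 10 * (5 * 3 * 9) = -13982625/1232 = -11349.53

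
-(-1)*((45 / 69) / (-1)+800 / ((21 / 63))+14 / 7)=55231/23 = 2401.35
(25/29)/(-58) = -25/1682 = -0.01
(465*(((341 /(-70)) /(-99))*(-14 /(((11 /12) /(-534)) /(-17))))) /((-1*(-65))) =-34895832/715 = -48805.36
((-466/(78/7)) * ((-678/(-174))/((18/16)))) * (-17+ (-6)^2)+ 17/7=-195925349/71253 = -2749.71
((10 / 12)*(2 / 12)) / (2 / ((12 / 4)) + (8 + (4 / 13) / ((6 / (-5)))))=65/3936 = 0.02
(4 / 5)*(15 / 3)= 4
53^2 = 2809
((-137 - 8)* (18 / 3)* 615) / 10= -53505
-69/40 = -1.72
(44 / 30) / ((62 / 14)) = 154/465 = 0.33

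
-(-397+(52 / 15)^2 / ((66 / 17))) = 2924741/7425 = 393.90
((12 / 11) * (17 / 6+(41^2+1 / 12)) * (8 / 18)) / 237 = 3.44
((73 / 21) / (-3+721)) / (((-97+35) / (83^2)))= -0.54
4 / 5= 0.80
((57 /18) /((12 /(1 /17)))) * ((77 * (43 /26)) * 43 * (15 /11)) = 1229585/10608 = 115.91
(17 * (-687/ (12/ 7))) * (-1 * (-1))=-6812.75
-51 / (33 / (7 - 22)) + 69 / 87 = 7648/319 = 23.97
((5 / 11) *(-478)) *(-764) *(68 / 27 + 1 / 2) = 501063.10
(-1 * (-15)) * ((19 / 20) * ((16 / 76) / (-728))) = -3/728 = 0.00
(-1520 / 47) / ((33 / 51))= -25840/517 = -49.98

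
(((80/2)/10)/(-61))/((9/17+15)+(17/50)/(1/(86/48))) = -81600/20082847 = 0.00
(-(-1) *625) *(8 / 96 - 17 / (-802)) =314375/4812 = 65.33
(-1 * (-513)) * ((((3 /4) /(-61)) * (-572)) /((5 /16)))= 3521232/305 = 11545.02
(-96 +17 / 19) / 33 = -1807/627 = -2.88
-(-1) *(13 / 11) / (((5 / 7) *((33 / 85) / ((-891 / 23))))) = -41769/253 = -165.09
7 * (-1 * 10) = -70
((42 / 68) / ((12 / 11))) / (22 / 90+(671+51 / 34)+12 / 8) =3465/4126376 = 0.00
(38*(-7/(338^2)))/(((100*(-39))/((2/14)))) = 19/222775800 = 0.00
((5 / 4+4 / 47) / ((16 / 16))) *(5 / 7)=1255/1316 = 0.95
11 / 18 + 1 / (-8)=35/72 = 0.49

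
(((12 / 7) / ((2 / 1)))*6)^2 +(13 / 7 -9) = 946/49 = 19.31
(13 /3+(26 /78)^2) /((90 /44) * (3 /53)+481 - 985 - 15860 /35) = -65296/14060259 = 0.00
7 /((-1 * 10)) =-7/10 = -0.70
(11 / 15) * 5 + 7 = 10.67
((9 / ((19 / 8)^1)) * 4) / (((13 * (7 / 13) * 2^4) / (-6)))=-108/133 = -0.81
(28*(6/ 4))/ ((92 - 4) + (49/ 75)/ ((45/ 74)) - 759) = -141750/2260999 = -0.06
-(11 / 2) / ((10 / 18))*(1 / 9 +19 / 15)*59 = -20119/25 = -804.76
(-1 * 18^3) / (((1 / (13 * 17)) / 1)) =-1288872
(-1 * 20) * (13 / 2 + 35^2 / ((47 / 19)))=-471610/47 = -10034.26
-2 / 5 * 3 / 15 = -2/25 = -0.08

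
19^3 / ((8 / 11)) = 75449/8 = 9431.12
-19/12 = -1.58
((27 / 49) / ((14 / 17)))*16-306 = -295.29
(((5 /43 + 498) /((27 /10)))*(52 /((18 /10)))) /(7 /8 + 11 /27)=445515200/107199 = 4155.96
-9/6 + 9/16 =-15/16 = -0.94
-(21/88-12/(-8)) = -153/88 = -1.74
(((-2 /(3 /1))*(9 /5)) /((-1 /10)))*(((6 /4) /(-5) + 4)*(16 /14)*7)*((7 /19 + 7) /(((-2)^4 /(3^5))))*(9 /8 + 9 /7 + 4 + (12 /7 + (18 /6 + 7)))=27377595/38 = 720463.03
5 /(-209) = -5/209 = -0.02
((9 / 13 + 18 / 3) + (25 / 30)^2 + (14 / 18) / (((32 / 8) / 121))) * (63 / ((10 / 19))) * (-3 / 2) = -1443183/260 = -5550.70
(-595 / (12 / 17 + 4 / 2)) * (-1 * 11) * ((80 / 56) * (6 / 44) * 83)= 1799025/46 = 39109.24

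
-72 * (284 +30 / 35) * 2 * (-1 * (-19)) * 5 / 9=-3030880/7 = -432982.86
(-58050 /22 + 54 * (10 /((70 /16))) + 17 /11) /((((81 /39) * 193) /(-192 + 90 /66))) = 586269008/490413 = 1195.46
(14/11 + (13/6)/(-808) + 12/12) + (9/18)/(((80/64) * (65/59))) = 45636229/17331600 = 2.63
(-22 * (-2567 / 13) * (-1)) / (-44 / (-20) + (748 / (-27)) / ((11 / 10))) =189.00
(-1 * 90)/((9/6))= -60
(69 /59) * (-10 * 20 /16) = -1725/118 = -14.62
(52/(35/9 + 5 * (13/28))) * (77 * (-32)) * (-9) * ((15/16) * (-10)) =-544864320/313 = -1740780.58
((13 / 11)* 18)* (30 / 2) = 319.09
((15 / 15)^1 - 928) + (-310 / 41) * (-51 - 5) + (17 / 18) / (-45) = -16724767/33210 = -503.61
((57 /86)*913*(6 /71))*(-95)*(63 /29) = -934396155/88537 = -10553.74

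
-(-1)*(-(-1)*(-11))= -11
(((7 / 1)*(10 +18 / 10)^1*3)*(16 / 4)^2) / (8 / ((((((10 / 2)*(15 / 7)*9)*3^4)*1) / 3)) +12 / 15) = 18064620/3659 = 4937.04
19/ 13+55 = 734/13 = 56.46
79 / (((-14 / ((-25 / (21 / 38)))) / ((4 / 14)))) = 75050/1029 = 72.93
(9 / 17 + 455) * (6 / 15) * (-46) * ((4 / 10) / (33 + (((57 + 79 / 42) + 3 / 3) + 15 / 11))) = -658301952/18504925 = -35.57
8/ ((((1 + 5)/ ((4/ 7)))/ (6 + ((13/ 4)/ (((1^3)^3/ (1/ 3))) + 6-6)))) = 5.40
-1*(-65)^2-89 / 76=-321189/76 = -4226.17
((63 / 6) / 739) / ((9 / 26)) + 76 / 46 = 1.69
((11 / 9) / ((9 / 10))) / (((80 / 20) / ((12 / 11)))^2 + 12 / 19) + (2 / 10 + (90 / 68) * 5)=25462717/3682710 = 6.91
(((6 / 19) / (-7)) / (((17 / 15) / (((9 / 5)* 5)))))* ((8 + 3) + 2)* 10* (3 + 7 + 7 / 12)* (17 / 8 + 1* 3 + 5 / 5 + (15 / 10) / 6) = -3343275/1064 = -3142.18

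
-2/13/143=-2/1859 = 0.00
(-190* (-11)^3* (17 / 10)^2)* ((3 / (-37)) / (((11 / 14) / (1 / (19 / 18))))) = -13218282/185 = -71450.17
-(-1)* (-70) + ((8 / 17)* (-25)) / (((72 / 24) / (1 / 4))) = -3620/51 = -70.98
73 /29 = 2.52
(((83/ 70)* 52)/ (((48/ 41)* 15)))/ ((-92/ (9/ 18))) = -0.02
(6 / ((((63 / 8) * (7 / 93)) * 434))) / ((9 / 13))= 104/3087 = 0.03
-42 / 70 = -3/5 = -0.60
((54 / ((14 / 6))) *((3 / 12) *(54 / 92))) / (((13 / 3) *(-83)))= -6561/694876 = -0.01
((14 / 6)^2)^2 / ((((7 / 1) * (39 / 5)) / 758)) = 1299970/3159 = 411.51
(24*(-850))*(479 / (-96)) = 203575/2 = 101787.50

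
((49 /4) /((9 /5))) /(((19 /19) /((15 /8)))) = 12.76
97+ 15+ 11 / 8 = 907/8 = 113.38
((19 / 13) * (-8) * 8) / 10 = -608/65 = -9.35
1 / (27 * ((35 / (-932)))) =-932/945 = -0.99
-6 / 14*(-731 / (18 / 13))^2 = -119453.72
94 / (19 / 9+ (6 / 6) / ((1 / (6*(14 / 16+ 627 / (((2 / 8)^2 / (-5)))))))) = -3384/10834295 = 0.00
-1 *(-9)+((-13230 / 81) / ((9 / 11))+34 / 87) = -148957/783 = -190.24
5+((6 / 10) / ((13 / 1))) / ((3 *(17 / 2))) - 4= 1107/1105 = 1.00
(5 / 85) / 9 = 0.01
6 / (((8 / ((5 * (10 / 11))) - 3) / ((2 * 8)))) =-2400/31 = -77.42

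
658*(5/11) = 3290/11 = 299.09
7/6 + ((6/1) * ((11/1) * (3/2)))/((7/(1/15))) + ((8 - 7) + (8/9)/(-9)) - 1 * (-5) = 45421/5670 = 8.01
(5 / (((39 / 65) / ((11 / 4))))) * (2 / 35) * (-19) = -24.88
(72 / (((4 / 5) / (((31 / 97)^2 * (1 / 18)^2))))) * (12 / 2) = 4805/28227 = 0.17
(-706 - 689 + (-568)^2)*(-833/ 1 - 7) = -269832360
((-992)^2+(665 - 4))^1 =984725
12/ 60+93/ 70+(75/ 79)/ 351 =990751/647010 = 1.53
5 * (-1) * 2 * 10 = -100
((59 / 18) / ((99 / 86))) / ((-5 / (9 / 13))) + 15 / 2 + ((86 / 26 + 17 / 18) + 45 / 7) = 801191/45045 = 17.79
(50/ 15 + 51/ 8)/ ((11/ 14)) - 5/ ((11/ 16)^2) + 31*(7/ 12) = 14419/726 = 19.86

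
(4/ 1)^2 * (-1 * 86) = -1376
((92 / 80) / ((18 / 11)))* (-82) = -10373/180 = -57.63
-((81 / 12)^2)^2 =-531441/256 = -2075.94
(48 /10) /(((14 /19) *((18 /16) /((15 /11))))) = 608/77 = 7.90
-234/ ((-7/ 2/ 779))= 364572/7 = 52081.71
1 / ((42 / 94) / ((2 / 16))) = 47/168 = 0.28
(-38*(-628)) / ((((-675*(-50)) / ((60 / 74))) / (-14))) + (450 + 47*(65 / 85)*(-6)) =160154368/707625 = 226.33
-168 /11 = -15.27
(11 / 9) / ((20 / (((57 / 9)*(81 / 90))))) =0.35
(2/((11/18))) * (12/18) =24/11 = 2.18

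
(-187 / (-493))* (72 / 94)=396/1363 = 0.29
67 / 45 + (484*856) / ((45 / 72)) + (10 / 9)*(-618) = 5959811/9 = 662201.22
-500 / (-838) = 250/419 = 0.60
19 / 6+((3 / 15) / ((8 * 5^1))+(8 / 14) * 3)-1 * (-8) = 54121/4200 = 12.89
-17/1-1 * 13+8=-22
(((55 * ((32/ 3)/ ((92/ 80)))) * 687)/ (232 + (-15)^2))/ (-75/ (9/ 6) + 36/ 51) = -68516800/4404109 = -15.56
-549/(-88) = 549/88 = 6.24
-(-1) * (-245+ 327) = 82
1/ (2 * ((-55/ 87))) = -87/110 = -0.79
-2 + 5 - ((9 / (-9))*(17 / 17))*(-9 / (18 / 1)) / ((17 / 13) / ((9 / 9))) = 89/34 = 2.62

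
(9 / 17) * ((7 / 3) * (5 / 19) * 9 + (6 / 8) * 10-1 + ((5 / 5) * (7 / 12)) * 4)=4911/646 = 7.60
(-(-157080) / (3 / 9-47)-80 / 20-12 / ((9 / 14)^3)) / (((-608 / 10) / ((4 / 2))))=2074715/18468 = 112.34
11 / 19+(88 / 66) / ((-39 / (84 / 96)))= 2441/4446 = 0.55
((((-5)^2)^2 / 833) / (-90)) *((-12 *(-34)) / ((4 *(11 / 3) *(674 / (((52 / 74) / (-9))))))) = 1625/60487119 = 0.00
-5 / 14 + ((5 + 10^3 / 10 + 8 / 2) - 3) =1479/14 = 105.64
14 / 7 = 2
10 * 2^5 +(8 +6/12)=657/2 = 328.50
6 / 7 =0.86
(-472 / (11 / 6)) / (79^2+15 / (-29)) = -41064/995357 = -0.04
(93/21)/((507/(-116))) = -3596/3549 = -1.01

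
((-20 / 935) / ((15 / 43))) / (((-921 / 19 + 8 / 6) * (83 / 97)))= 316996/208524635 = 0.00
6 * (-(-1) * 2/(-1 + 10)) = 4/3 = 1.33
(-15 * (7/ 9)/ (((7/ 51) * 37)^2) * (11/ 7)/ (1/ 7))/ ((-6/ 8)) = 63580/9583 = 6.63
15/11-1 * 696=-7641/11 = -694.64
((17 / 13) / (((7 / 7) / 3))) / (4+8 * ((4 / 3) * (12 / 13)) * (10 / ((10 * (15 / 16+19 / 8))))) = 0.56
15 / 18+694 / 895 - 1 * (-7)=46229/5370 = 8.61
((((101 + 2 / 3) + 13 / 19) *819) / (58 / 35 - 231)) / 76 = -4.81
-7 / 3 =-2.33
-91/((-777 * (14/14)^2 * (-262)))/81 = -13/2355642 = 0.00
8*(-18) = -144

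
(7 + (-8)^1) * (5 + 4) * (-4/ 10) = 18/5 = 3.60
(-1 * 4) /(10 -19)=4/9 = 0.44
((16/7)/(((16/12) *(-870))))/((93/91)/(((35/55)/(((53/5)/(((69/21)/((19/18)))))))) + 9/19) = -68172/205594427 = 0.00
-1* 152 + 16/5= -744/5 = -148.80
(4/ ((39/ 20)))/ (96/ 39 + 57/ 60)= 1600/2661 = 0.60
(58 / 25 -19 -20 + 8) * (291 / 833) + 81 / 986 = -12002301/1207850 = -9.94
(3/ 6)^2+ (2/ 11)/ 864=1189/4752 = 0.25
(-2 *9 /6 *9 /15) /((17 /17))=-9/5 = -1.80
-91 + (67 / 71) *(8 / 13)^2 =-1087621/11999 = -90.64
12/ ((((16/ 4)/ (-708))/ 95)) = -201780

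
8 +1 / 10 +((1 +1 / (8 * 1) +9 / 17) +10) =13433/680 = 19.75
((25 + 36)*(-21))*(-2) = 2562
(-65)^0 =1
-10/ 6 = -5/3 = -1.67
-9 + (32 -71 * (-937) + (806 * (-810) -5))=-586315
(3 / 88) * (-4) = -3/22 = -0.14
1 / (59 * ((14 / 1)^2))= 1/11564 = 0.00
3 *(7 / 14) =3/2 = 1.50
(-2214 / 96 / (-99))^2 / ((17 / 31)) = 52111/526592 = 0.10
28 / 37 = 0.76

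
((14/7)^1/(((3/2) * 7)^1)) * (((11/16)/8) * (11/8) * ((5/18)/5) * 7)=121/13824 = 0.01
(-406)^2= 164836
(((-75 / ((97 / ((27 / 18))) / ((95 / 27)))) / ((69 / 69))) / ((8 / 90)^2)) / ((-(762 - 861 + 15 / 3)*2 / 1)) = -1603125/583552 = -2.75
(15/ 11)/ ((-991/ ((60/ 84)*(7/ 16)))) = -75/174416 = 0.00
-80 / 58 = -40/29 = -1.38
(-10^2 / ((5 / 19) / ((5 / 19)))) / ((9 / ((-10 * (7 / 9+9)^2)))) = 7744000/729 = 10622.77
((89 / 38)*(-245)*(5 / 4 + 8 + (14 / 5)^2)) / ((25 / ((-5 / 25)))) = 7452949/95000 = 78.45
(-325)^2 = 105625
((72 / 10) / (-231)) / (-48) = 1/1540 = 0.00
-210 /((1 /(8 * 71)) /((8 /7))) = -136320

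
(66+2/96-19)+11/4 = 2389/48 = 49.77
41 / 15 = 2.73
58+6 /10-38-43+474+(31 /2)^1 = 4671/10 = 467.10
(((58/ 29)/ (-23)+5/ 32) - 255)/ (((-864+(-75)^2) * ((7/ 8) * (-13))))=4811/1022028 = 0.00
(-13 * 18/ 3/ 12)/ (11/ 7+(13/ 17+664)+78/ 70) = -0.01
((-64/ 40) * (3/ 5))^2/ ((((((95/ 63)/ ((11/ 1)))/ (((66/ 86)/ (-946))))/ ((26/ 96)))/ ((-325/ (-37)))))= -0.01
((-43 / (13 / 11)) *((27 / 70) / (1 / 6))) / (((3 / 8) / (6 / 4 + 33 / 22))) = -306504/455 = -673.64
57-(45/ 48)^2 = 14367/256 = 56.12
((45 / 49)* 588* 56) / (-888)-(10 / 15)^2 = -34.50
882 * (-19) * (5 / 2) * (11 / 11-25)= 1005480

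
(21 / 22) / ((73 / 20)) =210/803 = 0.26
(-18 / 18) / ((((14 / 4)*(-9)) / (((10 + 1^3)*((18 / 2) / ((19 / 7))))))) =1.16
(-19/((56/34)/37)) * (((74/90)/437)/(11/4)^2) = -93092/876645 = -0.11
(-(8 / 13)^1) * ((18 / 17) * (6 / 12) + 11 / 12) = -590/663 = -0.89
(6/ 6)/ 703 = 1/703 = 0.00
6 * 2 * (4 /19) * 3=144/19 = 7.58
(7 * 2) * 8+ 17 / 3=353/3 = 117.67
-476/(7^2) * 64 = -4352/7 = -621.71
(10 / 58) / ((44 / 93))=465/1276 = 0.36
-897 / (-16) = 897/16 = 56.06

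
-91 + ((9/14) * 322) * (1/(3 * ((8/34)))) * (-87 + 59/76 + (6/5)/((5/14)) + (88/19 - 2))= -23619.06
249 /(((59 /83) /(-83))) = -1715361/59 = -29073.92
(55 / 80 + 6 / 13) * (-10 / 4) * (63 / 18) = -8365/832 = -10.05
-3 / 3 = -1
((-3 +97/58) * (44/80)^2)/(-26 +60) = -9317/788800 = -0.01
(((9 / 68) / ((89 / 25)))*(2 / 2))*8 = 0.30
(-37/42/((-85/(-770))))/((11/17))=-37/3 = -12.33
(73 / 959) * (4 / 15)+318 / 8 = 2288383/57540 = 39.77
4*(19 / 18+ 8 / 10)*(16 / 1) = 5344/45 = 118.76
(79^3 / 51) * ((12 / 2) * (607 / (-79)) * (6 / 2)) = -22729722/17 = -1337042.47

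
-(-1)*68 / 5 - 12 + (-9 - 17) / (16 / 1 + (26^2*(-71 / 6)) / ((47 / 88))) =8447437/5273920 = 1.60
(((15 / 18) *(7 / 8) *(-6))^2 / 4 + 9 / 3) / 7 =1.11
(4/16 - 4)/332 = -0.01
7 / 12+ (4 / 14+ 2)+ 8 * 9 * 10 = 722.87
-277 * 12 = -3324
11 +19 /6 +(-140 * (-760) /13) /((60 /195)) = 159685/6 = 26614.17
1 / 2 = 0.50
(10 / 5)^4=16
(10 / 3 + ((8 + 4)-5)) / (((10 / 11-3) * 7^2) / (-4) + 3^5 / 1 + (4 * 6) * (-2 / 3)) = 1364/33345 = 0.04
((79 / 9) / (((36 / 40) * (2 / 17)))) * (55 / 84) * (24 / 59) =738650/33453 = 22.08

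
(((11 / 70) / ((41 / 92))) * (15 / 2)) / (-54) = -253/5166 = -0.05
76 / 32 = 19/8 = 2.38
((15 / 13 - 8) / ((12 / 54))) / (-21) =267/182 = 1.47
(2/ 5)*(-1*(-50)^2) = -1000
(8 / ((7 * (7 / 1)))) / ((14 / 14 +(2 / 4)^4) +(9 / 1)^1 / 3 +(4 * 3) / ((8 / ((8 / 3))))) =128/6321 = 0.02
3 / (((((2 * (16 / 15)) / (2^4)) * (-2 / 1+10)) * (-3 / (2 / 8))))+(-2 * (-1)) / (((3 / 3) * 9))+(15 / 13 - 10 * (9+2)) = -815131/7488 = -108.86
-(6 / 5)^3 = -216/125 = -1.73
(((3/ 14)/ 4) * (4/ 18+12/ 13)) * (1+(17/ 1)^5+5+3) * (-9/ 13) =-20385219/338 = -60311.30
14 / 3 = 4.67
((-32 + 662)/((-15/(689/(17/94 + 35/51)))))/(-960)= 34.76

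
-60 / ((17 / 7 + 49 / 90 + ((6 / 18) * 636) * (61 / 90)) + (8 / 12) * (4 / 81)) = -1020600/2495279 = -0.41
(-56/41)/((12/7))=-0.80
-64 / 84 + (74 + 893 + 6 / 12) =40603/42 = 966.74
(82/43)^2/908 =1681/419723 = 0.00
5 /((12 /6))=5/2 = 2.50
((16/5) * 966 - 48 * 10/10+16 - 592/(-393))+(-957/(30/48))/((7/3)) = 33073592/13755 = 2404.48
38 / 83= 0.46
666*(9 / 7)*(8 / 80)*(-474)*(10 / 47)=-2841156/329 = -8635.73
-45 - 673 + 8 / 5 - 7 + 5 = -3592/5 = -718.40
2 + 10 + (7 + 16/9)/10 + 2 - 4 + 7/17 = 17273/1530 = 11.29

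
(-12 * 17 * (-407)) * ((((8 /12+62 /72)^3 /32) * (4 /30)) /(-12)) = -230229725/2239488 = -102.80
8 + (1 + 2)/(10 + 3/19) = 1601/193 = 8.30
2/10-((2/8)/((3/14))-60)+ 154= 6391/30 = 213.03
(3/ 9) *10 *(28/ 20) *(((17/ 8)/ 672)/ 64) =17/73728 = 0.00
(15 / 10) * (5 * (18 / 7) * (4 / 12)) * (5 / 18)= 1.79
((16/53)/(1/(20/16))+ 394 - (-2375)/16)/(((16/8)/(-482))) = -110933987/848 = -130818.38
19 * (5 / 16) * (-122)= -5795/8 = -724.38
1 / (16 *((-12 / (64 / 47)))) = -0.01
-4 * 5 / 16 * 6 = -15/2 = -7.50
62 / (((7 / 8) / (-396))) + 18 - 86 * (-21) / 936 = -30619133/1092 = -28039.50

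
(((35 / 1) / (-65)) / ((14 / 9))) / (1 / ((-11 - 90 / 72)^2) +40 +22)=-2401/430092 = -0.01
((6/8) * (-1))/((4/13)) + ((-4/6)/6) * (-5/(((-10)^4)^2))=-438749999/180000000 = -2.44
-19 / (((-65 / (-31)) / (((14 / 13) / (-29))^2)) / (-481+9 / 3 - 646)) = 129759056/9238385 = 14.05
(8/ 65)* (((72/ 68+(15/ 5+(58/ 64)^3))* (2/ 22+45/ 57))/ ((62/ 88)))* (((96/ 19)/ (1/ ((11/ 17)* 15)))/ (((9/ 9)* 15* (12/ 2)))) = 135385613/336356696 = 0.40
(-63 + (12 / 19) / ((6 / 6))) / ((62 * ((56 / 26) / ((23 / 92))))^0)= -1185/19 = -62.37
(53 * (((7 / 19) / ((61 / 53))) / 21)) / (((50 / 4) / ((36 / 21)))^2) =539328/35494375 = 0.02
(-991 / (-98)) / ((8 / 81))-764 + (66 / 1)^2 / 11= -208241/784 = -265.61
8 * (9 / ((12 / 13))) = 78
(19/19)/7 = 1/7 = 0.14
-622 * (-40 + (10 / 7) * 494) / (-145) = 579704/203 = 2855.68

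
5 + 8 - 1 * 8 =5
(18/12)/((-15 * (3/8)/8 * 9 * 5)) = -32/675 = -0.05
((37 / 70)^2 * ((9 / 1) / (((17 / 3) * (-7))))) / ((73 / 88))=-0.08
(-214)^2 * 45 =2060820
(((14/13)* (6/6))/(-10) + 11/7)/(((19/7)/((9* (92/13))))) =551448/16055 = 34.35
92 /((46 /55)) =110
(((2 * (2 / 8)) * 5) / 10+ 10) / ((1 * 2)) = 41/8 = 5.12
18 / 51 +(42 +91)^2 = 300719/17 = 17689.35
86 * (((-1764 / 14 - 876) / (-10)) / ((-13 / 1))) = -43086/65 = -662.86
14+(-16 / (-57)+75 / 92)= 79163/5244 = 15.10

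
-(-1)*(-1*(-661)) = 661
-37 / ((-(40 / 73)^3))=14393629/64000 = 224.90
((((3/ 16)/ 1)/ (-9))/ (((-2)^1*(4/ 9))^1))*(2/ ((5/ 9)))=27/320 = 0.08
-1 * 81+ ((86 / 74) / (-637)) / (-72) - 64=-246060317/1696968 = -145.00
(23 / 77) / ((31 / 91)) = 299/341 = 0.88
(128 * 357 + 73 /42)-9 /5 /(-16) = 76772389/1680 = 45697.85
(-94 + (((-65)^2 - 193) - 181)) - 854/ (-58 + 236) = 333946/89 = 3752.20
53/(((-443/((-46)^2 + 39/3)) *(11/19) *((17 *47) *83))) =-2143903/323162741 = -0.01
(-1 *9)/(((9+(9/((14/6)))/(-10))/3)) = -3.13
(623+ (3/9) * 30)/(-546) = -211/182 = -1.16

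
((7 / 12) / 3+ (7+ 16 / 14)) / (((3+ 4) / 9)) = 2101/196 = 10.72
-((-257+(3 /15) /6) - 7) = 7919/30 = 263.97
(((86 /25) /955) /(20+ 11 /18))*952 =210528/1265375 = 0.17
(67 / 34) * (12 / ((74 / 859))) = 172659/629 = 274.50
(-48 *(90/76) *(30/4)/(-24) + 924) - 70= 33127/38 = 871.76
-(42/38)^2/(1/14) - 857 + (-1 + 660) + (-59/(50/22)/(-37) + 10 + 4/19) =-68184261/333925 = -204.19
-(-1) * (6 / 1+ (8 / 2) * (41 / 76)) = 8.16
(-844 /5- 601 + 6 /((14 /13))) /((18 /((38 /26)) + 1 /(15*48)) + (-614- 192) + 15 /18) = 73182528/75923267 = 0.96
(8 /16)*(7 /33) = 7/66 = 0.11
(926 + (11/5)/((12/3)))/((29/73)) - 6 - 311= 40307/20 = 2015.35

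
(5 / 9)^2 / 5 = 5/81 = 0.06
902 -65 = 837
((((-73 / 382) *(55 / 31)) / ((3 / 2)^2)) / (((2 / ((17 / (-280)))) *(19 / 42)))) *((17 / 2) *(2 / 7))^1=232067/9449916 = 0.02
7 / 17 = 0.41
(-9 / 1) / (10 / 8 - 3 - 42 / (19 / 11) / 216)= 3078/637 = 4.83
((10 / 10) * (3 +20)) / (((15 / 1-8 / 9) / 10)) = 2070/127 = 16.30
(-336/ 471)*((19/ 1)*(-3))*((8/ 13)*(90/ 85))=919296/34697 = 26.49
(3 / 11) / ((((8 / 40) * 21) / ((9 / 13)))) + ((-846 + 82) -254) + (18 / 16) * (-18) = -4156973/4004 = -1038.21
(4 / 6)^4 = 16/81 = 0.20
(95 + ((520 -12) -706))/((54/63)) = -120.17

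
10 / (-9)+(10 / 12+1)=13/18 = 0.72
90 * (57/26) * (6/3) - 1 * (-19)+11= 5520/13 = 424.62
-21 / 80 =-0.26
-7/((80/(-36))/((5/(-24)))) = -21/32 = -0.66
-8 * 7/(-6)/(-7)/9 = -4/27 = -0.15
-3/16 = -0.19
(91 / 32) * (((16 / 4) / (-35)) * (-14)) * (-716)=-16289/5 = -3257.80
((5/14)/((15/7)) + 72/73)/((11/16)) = 4040/2409 = 1.68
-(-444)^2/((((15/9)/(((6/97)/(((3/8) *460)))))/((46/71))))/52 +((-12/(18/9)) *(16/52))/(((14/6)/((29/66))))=-150993732/172347175 = -0.88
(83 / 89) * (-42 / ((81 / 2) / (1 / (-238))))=166/40851 = 0.00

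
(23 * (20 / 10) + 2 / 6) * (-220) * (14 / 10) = -42812/3 = -14270.67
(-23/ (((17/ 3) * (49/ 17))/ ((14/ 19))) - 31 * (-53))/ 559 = 218381/74347 = 2.94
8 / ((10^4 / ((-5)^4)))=1/2 = 0.50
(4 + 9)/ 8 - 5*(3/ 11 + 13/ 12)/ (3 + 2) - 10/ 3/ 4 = -149/264 = -0.56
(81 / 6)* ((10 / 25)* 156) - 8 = 4172/5 = 834.40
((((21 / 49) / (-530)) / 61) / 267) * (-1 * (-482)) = -241/10070795 = 0.00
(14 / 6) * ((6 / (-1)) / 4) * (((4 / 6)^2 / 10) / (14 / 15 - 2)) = 0.15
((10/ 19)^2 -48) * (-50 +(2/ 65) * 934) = 1014.66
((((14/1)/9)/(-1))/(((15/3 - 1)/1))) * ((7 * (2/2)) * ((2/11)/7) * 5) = -35/99 = -0.35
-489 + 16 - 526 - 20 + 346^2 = 118697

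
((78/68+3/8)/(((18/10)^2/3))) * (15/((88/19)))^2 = 15568125/1053184 = 14.78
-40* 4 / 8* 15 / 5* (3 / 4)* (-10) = 450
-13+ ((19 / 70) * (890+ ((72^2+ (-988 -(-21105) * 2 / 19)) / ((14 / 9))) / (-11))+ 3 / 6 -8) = 321436/2695 = 119.27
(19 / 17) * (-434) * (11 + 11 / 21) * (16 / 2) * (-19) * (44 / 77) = 173326208/357 = 485507.59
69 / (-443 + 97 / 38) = -874/5579 = -0.16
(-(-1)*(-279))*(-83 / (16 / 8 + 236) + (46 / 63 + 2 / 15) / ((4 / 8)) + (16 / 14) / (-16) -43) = 11632.40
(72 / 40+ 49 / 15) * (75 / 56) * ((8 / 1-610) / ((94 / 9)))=-36765/94 = -391.12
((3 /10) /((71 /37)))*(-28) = -1554/355 = -4.38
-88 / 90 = -44/45 = -0.98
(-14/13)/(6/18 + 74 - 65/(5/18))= 0.01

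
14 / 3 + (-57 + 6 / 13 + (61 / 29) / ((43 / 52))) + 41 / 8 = -17197831/389064 = -44.20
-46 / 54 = -0.85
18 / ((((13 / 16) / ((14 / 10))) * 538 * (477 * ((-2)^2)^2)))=7/926705 = 0.00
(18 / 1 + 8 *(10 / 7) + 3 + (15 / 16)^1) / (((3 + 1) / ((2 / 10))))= 3737/2240 = 1.67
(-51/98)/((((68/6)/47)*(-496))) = 423/97216 = 0.00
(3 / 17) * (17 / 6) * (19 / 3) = 19/6 = 3.17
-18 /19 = -0.95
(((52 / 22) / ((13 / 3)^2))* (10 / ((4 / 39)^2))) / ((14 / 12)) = 15795/154 = 102.56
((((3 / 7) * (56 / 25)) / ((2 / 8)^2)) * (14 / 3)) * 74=132608/25 = 5304.32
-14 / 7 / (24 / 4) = -1/3 = -0.33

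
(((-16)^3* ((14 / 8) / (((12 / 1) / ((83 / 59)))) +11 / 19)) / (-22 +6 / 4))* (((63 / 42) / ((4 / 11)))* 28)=831668992/45961 = 18095.10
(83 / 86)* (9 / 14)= 0.62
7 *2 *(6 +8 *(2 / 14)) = 100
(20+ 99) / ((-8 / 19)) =-2261/8 = -282.62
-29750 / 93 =-319.89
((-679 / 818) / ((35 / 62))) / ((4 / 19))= -57133/8180 = -6.98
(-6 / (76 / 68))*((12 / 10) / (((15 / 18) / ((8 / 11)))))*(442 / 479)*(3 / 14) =-19476288/17519425 = -1.11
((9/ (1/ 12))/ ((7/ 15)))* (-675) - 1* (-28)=-1093304/7 = -156186.29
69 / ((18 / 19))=437/6 = 72.83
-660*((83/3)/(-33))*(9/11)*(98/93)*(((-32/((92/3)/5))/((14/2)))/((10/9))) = -2509920/7843 = -320.02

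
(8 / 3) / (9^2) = 8/243 = 0.03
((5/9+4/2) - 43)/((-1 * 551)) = 364/4959 = 0.07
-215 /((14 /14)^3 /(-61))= 13115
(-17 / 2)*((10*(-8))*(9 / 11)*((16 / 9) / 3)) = 10880/33 = 329.70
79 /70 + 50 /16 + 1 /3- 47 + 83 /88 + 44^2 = 8752729/4620 = 1894.53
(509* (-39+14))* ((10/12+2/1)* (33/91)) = -2379575/182 = -13074.59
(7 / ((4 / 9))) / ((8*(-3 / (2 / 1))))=-21/16 = -1.31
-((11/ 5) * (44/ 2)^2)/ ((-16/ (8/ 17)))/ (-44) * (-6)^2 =-25.62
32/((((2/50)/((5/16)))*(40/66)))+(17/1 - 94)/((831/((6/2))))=228371/554 = 412.22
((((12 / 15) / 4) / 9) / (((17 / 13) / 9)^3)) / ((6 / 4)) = 118638/24565 = 4.83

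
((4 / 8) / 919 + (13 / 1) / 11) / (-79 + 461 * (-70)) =-23905/654032082 = 0.00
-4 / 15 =-0.27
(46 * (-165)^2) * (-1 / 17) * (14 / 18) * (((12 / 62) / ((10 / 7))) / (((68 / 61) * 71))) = -124775805/1272178 = -98.08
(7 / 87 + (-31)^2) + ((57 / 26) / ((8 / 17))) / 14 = 243568271/253344 = 961.41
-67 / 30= -2.23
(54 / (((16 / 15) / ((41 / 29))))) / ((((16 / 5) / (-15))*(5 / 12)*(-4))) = 747225/3712 = 201.30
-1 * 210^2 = -44100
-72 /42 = -12/7 = -1.71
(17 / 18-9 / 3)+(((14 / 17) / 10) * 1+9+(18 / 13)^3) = 32542907/3361410 = 9.68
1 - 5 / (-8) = 1.62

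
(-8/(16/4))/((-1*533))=2/533 = 0.00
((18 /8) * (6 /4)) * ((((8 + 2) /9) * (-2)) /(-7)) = 15/14 = 1.07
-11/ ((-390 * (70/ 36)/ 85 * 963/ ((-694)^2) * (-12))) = -22516483/438165 = -51.39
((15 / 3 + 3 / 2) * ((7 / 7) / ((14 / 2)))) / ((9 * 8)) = 13/1008 = 0.01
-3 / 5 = -0.60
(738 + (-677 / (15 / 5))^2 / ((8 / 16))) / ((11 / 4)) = 3693200/99 = 37305.05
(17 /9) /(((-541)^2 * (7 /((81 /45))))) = 17/10243835 = 0.00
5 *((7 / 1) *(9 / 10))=63/2 = 31.50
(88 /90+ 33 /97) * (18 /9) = 11506/4365 = 2.64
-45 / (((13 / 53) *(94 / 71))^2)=-637207605/1493284 = -426.72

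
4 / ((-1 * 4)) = -1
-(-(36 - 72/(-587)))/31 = 684/587 = 1.17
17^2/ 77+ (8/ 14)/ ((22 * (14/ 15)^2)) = 28547/7546 = 3.78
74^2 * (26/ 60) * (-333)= -790186.80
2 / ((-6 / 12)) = -4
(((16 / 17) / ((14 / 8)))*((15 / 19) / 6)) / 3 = 160/6783 = 0.02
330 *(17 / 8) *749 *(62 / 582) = 21709765/388 = 55953.00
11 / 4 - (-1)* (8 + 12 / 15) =231/20 = 11.55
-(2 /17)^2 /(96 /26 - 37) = 52/125137 = 0.00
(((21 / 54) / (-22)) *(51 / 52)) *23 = -2737/6864 = -0.40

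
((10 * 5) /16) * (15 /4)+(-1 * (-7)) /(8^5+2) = 6144487/524320 = 11.72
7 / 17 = 0.41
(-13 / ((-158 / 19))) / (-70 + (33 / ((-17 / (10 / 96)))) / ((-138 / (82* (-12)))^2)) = -2221271/114070470 = -0.02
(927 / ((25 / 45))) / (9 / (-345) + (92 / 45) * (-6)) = -575667/4241 = -135.74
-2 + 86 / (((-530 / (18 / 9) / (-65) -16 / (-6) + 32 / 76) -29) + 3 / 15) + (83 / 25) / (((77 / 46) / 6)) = 914307472/154306075 = 5.93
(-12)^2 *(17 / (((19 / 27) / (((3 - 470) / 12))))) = -2572236/19 = -135380.84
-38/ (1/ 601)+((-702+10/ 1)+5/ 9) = -211765/9 = -23529.44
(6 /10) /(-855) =-1/1425 = 0.00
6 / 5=1.20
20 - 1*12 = 8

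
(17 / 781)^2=289/609961 = 0.00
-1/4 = -0.25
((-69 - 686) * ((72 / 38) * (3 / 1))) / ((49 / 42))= -489240/133 = -3678.50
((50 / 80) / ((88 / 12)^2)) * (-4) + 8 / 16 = 0.45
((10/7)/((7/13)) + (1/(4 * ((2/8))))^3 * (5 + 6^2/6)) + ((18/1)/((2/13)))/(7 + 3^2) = 16437/784 = 20.97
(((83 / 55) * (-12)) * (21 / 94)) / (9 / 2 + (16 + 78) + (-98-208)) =252/12925 = 0.02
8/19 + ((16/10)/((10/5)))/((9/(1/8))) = 739/1710 = 0.43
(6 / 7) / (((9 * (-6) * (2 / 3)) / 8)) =-4/21 = -0.19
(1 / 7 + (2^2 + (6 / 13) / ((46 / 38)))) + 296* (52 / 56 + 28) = 2561647/299 = 8567.38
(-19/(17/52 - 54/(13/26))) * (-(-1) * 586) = 578968/5599 = 103.41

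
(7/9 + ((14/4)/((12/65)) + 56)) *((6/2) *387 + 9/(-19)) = 351575/4 = 87893.75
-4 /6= -2/3 = -0.67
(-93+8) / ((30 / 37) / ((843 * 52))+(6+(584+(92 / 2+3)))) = -22977370/172735763 = -0.13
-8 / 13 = -0.62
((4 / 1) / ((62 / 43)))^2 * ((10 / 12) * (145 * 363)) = 324407050/961 = 337572.37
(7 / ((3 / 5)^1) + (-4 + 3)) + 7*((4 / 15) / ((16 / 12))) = 181/15 = 12.07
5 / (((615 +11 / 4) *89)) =20/219919 = 0.00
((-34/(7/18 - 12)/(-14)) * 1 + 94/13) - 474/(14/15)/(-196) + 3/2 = 41425145/3727724 = 11.11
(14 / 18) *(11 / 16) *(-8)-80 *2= -2957/18 = -164.28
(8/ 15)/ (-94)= -4/705 = -0.01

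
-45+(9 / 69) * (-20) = -1095/23 = -47.61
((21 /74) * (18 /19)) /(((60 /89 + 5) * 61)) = 16821/21655915 = 0.00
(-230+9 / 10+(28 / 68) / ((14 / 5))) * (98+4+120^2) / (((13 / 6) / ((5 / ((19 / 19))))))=-130256964/17 = -7662174.35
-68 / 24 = -17/6 = -2.83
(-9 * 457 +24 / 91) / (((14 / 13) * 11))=-374259/1078 = -347.18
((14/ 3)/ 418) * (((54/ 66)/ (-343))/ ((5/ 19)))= -3/29645 = 0.00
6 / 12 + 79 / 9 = 167/18 = 9.28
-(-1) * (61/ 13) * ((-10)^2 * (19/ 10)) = 11590/13 = 891.54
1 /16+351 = 5617/16 = 351.06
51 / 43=1.19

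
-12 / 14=-6/7 = -0.86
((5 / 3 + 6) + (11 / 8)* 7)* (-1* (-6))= 415/4 = 103.75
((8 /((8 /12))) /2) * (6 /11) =3.27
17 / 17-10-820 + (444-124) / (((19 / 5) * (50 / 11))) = -810.47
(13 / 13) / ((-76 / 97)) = -97/76 = -1.28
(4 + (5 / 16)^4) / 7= 262769/458752 = 0.57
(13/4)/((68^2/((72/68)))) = 117/157216 = 0.00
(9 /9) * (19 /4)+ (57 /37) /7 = 5149/1036 = 4.97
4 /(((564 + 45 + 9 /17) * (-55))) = -34/284955 = 0.00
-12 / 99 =-4/33 = -0.12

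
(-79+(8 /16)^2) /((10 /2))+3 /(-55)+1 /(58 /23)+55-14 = 163277/6380 = 25.59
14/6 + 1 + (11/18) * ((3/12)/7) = 1691/504 = 3.36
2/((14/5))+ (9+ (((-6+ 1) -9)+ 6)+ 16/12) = 3.05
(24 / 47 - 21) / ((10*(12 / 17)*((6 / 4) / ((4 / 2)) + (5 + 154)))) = -1819/100110 = -0.02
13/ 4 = 3.25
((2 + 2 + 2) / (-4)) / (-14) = 3/28 = 0.11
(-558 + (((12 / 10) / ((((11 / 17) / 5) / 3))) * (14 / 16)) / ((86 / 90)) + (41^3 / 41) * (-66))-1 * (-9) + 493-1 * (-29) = -110947.53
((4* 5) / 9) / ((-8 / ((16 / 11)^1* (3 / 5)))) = -8/33 = -0.24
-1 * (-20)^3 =8000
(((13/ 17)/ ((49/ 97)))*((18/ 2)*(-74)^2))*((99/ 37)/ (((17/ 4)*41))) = 665142192/580601 = 1145.61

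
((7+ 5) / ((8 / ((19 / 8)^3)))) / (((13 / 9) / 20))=925965/3328 = 278.23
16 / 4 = 4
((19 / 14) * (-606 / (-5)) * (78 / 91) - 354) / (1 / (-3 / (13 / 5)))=156564/637 = 245.78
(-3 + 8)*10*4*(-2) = -400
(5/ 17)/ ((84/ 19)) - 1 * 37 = -52741/1428 = -36.93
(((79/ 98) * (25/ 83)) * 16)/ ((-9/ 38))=-600400/36603 = -16.40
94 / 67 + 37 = 2573/67 = 38.40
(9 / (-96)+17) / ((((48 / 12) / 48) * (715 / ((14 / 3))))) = 3787/2860 = 1.32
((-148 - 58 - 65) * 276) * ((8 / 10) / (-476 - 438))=149592/2285 = 65.47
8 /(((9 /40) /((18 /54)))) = 320/27 = 11.85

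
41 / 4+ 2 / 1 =12.25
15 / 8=1.88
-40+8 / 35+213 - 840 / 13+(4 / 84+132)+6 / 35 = 328736/1365 = 240.83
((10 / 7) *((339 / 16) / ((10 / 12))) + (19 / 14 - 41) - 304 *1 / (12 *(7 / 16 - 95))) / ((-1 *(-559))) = -388079/71044428 = -0.01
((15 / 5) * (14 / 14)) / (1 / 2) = 6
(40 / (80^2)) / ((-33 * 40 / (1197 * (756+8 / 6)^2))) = -2681812/825 = -3250.68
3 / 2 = 1.50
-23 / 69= -1/3 = -0.33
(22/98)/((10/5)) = 11/98 = 0.11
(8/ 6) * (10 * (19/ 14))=380/21 = 18.10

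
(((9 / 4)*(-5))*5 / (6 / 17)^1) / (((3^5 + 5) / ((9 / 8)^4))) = -8365275/8126464 = -1.03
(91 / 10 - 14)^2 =2401/100 = 24.01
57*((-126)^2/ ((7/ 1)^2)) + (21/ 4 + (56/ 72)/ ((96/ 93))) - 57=5304097/288 = 18417.00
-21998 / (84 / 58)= -318971/21 = -15189.10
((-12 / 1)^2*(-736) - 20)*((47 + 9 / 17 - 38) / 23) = -17172648/391 = -43919.82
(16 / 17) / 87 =0.01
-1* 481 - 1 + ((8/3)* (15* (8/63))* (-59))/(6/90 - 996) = -151118158/313719 = -481.70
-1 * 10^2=-100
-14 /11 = -1.27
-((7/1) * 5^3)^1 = -875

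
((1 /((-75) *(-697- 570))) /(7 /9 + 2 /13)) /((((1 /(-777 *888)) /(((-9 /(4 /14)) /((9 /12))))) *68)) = 40363596/8384825 = 4.81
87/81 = 29/27 = 1.07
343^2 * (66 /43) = 7764834/43 = 180577.53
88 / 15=5.87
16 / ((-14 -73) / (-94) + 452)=1504/42575 = 0.04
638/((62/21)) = 6699/31 = 216.10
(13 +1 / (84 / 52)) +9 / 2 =761/42 = 18.12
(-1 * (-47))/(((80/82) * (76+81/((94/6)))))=90569/152600 = 0.59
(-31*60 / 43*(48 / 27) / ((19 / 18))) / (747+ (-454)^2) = -1920/5451841 = 0.00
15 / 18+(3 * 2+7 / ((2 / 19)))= 220/3 = 73.33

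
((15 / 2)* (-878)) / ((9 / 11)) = -24145/3 = -8048.33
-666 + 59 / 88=-58549/88 = -665.33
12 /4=3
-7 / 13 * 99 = -693/13 = -53.31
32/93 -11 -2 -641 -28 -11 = -64417/93 = -692.66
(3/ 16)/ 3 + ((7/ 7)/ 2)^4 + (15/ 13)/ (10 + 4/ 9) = 1151/4888 = 0.24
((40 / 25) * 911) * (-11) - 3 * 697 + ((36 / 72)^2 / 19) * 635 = -6884173/380 = -18116.24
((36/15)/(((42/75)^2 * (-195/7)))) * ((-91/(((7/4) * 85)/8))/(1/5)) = 800/119 = 6.72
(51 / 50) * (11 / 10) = 561/500 = 1.12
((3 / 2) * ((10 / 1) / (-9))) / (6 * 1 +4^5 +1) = -5/3093 = 0.00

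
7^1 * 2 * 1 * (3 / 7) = 6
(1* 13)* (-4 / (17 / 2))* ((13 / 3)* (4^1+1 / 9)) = -50024/459 = -108.98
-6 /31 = -0.19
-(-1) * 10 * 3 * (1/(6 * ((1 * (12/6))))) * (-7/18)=-35/36 = -0.97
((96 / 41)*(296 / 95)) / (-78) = -4736/50635 = -0.09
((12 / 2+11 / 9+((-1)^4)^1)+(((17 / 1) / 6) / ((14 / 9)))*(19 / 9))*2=3041/126 = 24.13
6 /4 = 3/2 = 1.50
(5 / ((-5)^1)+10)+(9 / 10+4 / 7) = 733/70 = 10.47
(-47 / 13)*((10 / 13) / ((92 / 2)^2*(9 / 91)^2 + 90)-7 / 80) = 138819247/476676720 = 0.29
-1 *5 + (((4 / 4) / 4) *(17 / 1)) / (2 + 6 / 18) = -89/28 = -3.18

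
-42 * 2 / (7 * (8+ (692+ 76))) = -3/194 = -0.02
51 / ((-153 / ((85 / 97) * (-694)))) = 58990/291 = 202.71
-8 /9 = -0.89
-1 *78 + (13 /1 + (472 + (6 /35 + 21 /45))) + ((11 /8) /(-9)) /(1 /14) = 405.50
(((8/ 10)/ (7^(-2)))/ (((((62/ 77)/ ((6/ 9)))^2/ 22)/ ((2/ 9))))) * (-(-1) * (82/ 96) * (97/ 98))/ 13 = 8.54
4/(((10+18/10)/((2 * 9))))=360/59 = 6.10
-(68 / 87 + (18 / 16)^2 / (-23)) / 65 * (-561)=17400163/2774720 = 6.27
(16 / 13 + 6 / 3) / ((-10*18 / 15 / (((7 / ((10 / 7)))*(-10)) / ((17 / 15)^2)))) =77175/7514 = 10.27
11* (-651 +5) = -7106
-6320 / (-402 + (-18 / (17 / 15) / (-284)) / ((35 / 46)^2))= 1478575/94026 = 15.73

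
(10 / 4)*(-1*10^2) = -250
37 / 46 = 0.80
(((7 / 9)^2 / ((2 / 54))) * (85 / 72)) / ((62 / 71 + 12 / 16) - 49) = -59143/145314 = -0.41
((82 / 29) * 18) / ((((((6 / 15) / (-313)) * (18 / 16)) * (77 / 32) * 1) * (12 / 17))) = -139623040/6699 = -20842.37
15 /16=0.94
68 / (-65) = -68/65 = -1.05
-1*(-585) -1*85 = 500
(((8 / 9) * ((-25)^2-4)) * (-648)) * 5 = -1788480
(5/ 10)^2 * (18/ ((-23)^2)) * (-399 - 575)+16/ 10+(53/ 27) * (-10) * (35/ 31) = -63865421/2213865 = -28.85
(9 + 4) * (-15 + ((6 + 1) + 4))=-52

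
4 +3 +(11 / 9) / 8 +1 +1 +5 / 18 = 9.43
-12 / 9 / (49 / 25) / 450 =-2/1323 = 0.00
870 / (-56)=-435/28 = -15.54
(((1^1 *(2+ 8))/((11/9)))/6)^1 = 15/11 = 1.36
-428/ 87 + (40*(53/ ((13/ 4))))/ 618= -3.86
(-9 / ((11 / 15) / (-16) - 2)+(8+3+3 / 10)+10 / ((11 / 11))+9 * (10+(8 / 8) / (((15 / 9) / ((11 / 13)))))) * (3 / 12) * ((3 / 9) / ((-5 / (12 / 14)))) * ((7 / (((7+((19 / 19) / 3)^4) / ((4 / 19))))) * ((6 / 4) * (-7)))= 183917223/48510800 = 3.79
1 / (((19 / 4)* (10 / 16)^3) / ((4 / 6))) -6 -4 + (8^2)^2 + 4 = 29145346/7125 = 4090.57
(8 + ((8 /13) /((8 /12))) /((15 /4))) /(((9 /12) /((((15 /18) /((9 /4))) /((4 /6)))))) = 2144/351 = 6.11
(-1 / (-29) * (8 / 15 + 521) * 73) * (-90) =-3426474/29 = -118154.28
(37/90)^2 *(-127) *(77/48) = -13387451/388800 = -34.43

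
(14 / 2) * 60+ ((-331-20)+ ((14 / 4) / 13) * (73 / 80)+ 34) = 103.25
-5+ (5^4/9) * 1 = 580/9 = 64.44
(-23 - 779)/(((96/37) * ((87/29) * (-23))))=14837/3312 = 4.48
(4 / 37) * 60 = 240/37 = 6.49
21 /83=0.25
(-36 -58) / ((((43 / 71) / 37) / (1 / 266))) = -123469/5719 = -21.59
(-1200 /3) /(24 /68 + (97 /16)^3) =-27852800/15540017 = -1.79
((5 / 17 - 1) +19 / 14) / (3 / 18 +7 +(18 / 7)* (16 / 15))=2325/35377 = 0.07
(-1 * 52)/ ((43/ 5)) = -260/43 = -6.05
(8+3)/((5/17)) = 187/5 = 37.40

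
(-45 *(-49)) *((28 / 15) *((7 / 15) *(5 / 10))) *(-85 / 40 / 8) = -40817/160 = -255.11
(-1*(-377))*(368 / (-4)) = -34684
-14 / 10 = -7/5 = -1.40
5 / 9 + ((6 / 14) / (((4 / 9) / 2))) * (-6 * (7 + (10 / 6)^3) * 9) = -76267/63 = -1210.59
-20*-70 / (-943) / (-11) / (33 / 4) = 5600/342309 = 0.02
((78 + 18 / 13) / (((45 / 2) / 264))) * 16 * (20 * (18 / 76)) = 17436672/247 = 70593.81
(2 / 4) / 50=0.01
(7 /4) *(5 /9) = 35/36 = 0.97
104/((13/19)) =152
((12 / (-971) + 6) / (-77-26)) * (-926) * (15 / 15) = 5383764/100013 = 53.83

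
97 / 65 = 1.49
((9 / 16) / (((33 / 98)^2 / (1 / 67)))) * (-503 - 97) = -360150/8107 = -44.42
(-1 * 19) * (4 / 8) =-19/2 = -9.50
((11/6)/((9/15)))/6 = 55/108 = 0.51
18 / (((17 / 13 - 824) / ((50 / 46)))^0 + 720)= 18/721 = 0.02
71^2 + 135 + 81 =5257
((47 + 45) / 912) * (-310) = -3565/114 = -31.27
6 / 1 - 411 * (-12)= 4938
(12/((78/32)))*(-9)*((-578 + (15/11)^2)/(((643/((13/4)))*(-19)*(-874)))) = 218232/28086883 = 0.01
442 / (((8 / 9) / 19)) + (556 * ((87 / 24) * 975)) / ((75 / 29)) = 3077165/4 = 769291.25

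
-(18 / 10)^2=-81/25 = -3.24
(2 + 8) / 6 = 5/3 = 1.67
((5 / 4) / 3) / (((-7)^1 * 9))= -5/756 = -0.01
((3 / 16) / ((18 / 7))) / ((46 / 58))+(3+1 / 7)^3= 23580413/757344 = 31.14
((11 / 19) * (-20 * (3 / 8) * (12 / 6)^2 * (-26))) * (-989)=-8485620/19 = -446611.58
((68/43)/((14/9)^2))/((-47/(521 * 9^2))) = -586.81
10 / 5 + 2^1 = 4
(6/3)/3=2/3 = 0.67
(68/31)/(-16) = -17/124 = -0.14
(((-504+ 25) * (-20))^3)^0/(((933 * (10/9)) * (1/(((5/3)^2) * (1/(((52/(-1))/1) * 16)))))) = -5/1552512 = 0.00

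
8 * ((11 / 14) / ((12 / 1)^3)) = 11/3024 = 0.00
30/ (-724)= -15/362 = -0.04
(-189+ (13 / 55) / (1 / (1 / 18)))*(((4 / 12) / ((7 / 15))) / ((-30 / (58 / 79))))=5425813/1642410 = 3.30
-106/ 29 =-3.66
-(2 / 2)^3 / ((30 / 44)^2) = -484/225 = -2.15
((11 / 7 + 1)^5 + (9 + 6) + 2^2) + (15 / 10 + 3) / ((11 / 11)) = 135.93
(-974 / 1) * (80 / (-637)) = 77920/637 = 122.32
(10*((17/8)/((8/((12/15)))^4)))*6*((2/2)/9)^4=17/8748000 = 0.00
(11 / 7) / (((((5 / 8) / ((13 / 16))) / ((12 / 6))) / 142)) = 20306/35 = 580.17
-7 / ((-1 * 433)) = 7/433 = 0.02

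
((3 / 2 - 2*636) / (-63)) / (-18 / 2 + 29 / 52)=-3146/1317 = -2.39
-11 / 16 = -0.69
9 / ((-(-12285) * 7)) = 1/9555 = 0.00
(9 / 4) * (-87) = -783/4 = -195.75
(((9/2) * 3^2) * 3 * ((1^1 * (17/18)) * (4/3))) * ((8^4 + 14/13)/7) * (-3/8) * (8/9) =-2716362/91 = -29850.13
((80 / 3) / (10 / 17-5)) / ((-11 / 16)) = 4352/495 = 8.79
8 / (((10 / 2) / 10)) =16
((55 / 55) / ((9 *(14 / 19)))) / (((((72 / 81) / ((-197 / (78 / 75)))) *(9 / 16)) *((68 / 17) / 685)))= -64098875/6552 = -9783.10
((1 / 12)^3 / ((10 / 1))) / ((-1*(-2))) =1/34560 = 0.00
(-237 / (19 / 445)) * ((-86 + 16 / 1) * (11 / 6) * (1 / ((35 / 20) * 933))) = 7734100/17727 = 436.29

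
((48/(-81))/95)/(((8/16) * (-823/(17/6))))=272/6332985 = 0.00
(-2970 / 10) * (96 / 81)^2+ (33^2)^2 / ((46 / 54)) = 864277337/621 = 1391750.95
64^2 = 4096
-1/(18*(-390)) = 1/7020 = 0.00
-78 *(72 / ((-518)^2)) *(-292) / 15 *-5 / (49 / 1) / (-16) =8541/3286969 = 0.00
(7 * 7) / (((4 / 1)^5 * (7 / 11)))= 77/1024 = 0.08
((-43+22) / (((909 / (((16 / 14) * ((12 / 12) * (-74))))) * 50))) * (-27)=-2664/2525 = -1.06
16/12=4/3 = 1.33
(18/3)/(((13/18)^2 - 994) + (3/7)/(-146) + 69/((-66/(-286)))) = -993384/114981107 = -0.01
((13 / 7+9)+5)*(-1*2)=-222/7 = -31.71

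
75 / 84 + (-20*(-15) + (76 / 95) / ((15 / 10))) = 126599/420 = 301.43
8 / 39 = 0.21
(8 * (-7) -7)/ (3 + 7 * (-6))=21/13 = 1.62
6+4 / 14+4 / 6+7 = 293/21 = 13.95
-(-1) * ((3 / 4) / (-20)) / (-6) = 1/160 = 0.01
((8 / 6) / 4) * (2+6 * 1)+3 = 17/3 = 5.67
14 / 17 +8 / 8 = 31/17 = 1.82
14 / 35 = 2/5 = 0.40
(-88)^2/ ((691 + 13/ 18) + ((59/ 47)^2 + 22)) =307916928/28441681 = 10.83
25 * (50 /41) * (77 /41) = 96250/1681 = 57.26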